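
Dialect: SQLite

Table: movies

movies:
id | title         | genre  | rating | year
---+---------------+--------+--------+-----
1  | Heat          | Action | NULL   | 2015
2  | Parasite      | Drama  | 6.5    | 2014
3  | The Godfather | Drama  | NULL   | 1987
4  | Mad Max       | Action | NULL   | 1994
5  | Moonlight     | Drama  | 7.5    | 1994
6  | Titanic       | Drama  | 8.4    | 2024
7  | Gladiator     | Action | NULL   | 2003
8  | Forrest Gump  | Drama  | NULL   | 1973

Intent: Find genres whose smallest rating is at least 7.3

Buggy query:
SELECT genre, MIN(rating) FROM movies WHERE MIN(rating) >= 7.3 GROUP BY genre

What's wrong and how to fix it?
Bug: Aggregates like MIN are computed per group after WHERE runs

Fix: Use HAVING for the per-group MIN condition

Corrected query:
SELECT genre, MIN(rating) FROM movies GROUP BY genre HAVING MIN(rating) >= 7.3

Result:
(no rows)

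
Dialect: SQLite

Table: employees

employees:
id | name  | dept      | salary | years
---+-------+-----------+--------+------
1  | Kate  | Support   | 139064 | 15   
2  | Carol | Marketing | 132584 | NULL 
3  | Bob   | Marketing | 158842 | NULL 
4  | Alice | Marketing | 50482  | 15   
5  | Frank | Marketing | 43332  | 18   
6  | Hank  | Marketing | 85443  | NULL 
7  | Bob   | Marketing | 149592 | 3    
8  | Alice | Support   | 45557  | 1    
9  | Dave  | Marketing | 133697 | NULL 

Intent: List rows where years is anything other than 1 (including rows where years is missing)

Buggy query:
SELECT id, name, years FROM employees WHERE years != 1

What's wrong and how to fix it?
Bug: 'years != 1' is unknown when years is NULL, so NULL rows are silently excluded

Fix: Add an explicit OR years IS NULL to include the missing-value rows

Corrected query:
SELECT id, name, years FROM employees WHERE years != 1 OR years IS NULL

Result:
id | name  | years
---+-------+------
1  | Kate  | 15   
2  | Carol | NULL 
3  | Bob   | NULL 
4  | Alice | 15   
5  | Frank | 18   
6  | Hank  | NULL 
7  | Bob   | 3    
9  | Dave  | NULL 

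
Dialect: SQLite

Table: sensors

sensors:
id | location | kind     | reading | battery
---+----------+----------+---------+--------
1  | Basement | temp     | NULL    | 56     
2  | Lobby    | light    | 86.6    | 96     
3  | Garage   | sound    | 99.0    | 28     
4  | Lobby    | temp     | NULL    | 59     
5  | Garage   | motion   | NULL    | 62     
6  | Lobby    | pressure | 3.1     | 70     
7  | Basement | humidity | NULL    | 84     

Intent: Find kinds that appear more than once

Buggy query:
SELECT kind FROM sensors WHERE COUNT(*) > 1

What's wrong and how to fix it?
Bug: WHERE can't reference COUNT(*); aggregates are computed after WHERE

Fix: Group first, then use HAVING for the count condition

Corrected query:
SELECT kind FROM sensors GROUP BY kind HAVING COUNT(*) > 1

Result:
kind
----
temp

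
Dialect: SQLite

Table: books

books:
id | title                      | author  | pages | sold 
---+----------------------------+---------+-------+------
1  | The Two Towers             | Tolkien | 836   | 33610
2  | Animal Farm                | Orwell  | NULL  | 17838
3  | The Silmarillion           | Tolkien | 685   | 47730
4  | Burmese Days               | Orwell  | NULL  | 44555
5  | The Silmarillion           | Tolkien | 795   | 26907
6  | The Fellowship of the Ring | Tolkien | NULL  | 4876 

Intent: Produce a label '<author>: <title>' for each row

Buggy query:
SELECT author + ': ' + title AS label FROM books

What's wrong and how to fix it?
Bug: '+' is numeric addition; on text columns SQLite converts them to 0 instead of concatenating

Fix: Replace + with || to concatenate text

Corrected query:
SELECT author || ': ' || title AS label FROM books

Result:
label                              
-----------------------------------
Tolkien: The Two Towers            
Orwell: Animal Farm                
Tolkien: The Silmarillion          
Orwell: Burmese Days               
Tolkien: The Silmarillion          
Tolkien: The Fellowship of the Ring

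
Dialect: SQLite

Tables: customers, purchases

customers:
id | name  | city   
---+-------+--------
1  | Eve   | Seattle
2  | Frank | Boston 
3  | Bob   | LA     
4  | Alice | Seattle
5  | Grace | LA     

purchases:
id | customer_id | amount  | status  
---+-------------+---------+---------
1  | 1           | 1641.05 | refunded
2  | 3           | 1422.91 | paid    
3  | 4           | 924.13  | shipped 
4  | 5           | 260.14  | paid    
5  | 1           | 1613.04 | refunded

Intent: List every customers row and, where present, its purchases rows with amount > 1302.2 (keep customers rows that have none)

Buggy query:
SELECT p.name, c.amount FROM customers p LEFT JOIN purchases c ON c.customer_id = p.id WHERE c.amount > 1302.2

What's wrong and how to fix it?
Bug: Filtering c.amount in WHERE discards the NULL rows produced by LEFT JOIN, turning it into an inner join

Fix: Put 'c.amount > 1302.2' in the JOIN's ON clause instead of WHERE

Corrected query:
SELECT p.name, c.amount FROM customers p LEFT JOIN purchases c ON c.customer_id = p.id AND c.amount > 1302.2

Result:
name  | amount 
------+--------
Eve   | 1613.04
Eve   | 1641.05
Frank | NULL   
Bob   | 1422.91
Alice | NULL   
Grace | NULL   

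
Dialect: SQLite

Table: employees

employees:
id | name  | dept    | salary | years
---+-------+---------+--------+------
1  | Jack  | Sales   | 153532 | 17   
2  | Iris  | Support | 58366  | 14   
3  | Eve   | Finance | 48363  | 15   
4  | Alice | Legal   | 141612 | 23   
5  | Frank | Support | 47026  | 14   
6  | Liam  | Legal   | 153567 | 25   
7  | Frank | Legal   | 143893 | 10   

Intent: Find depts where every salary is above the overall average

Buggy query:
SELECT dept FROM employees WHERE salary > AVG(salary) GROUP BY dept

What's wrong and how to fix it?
Bug: WHERE evaluates per row before aggregation, so AVG() is unavailable

Fix: Use a subquery for AVG and a HAVING MIN(...) filter so the condition holds for every row in the group

Corrected query:
SELECT dept FROM employees GROUP BY dept HAVING MIN(salary) > (SELECT AVG(salary) FROM employees)

Result:
dept 
-----
Legal
Sales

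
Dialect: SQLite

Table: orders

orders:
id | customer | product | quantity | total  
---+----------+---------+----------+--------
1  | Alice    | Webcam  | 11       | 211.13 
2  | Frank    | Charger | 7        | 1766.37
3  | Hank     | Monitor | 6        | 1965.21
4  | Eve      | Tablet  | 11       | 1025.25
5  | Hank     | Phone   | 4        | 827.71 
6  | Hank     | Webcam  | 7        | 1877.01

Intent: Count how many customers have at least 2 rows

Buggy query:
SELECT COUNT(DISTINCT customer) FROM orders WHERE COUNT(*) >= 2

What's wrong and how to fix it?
Bug: COUNT(*) cannot appear in WHERE; the per-group count doesn't exist yet

Fix: Use a subquery that GROUPs and filters with HAVING, then count its rows

Corrected query:
SELECT COUNT(*) FROM (SELECT customer FROM orders GROUP BY customer HAVING COUNT(*) >= 2)

Result:
COUNT(*)
--------
1       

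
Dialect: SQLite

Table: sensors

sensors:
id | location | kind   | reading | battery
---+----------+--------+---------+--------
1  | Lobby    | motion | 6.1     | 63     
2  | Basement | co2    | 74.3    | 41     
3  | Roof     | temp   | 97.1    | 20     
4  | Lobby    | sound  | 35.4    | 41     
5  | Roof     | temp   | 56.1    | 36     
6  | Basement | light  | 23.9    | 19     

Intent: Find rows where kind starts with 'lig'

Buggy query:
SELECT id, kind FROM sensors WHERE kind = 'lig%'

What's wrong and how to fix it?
Bug: Wildcards only work with LIKE; '=' treats '%' as a literal character

Fix: Replace '=' with LIKE so 'lig%' is treated as a pattern

Corrected query:
SELECT id, kind FROM sensors WHERE kind LIKE 'lig%'

Result:
id | kind 
---+------
6  | light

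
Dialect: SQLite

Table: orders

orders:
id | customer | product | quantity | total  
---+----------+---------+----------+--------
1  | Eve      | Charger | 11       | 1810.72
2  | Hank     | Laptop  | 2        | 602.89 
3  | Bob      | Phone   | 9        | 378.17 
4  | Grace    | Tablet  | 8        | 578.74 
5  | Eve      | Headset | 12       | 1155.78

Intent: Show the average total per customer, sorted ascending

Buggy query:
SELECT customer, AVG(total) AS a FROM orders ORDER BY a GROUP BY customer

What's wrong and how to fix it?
Bug: ORDER BY appears before GROUP BY; SQL clause order requires GROUP BY first

Fix: Reorder: SELECT … FROM … GROUP BY … ORDER BY …

Corrected query:
SELECT customer, AVG(total) AS a FROM orders GROUP BY customer ORDER BY a

Result:
customer | a      
---------+--------
Bob      | 378.17 
Grace    | 578.74 
Hank     | 602.89 
Eve      | 1483.25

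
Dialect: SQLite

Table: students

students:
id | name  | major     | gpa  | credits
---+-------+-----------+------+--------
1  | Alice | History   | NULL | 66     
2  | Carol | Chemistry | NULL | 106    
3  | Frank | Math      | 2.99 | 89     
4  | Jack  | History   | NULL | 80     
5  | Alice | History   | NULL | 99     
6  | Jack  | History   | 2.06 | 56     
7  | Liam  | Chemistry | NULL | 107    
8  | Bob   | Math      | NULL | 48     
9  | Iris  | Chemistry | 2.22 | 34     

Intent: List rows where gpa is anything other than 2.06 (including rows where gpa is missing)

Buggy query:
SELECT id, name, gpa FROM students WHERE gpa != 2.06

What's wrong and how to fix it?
Bug: 'gpa != 2.06' is unknown when gpa is NULL, so NULL rows are silently excluded

Fix: Add an explicit OR gpa IS NULL to include the missing-value rows

Corrected query:
SELECT id, name, gpa FROM students WHERE gpa != 2.06 OR gpa IS NULL

Result:
id | name  | gpa 
---+-------+-----
1  | Alice | NULL
2  | Carol | NULL
3  | Frank | 2.99
4  | Jack  | NULL
5  | Alice | NULL
7  | Liam  | NULL
8  | Bob   | NULL
9  | Iris  | 2.22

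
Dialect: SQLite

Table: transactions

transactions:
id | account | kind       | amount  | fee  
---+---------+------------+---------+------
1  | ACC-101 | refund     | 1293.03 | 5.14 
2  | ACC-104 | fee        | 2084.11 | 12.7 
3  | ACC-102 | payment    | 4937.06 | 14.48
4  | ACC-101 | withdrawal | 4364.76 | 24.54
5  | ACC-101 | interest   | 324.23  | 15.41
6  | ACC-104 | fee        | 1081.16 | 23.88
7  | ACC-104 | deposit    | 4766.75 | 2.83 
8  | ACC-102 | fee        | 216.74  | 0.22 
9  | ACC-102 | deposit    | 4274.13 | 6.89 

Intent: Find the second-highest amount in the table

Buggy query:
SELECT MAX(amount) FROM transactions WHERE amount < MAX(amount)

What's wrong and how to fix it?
Bug: The inner MAX is an aggregate inside WHERE, which is not allowed

Fix: Put the inner MAX in a scalar subquery

Corrected query:
SELECT MAX(amount) FROM transactions WHERE amount < (SELECT MAX(amount) FROM transactions)

Result:
MAX(amount)
-----------
4766.75    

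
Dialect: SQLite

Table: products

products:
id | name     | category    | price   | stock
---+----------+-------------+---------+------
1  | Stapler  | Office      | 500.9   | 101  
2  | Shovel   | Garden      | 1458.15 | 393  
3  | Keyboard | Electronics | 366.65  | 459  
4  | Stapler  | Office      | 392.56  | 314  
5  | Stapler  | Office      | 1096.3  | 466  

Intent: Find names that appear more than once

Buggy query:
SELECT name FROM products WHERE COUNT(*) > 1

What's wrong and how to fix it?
Bug: WHERE can't reference COUNT(*); aggregates are computed after WHERE

Fix: Group first, then use HAVING for the count condition

Corrected query:
SELECT name FROM products GROUP BY name HAVING COUNT(*) > 1

Result:
name   
-------
Stapler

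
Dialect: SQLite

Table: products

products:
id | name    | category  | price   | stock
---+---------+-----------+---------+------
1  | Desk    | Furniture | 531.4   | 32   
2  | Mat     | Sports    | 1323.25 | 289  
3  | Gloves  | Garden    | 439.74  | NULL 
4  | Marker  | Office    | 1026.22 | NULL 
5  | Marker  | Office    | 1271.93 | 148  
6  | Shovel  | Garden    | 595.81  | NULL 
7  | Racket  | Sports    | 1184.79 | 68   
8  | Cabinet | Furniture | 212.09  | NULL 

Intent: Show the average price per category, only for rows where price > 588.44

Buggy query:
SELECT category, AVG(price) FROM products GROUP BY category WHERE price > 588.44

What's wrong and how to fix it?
Bug: WHERE cannot follow GROUP BY

Fix: Place WHERE between FROM and GROUP BY

Corrected query:
SELECT category, AVG(price) FROM products WHERE price > 588.44 GROUP BY category

Result:
category | AVG(price)
---------+-----------
Garden   | 595.81    
Office   | 1149.075  
Sports   | 1254.02   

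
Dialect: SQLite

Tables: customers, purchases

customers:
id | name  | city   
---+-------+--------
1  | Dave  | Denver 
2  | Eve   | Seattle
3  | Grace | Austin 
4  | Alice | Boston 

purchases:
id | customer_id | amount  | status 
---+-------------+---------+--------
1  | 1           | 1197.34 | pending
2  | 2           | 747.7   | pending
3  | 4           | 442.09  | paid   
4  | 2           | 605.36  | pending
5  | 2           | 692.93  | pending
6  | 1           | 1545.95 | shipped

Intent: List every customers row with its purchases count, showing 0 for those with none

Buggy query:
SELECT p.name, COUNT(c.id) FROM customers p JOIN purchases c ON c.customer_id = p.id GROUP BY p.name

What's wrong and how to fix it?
Bug: INNER JOIN drops customers rows that have no matching purchases rows

Fix: Use LEFT JOIN so parents without children still appear (COUNT(c.id) gives 0)

Corrected query:
SELECT p.name, COUNT(c.id) FROM customers p LEFT JOIN purchases c ON c.customer_id = p.id GROUP BY p.name

Result:
name  | COUNT(c.id)
------+------------
Alice | 1          
Dave  | 2          
Eve   | 3          
Grace | 0          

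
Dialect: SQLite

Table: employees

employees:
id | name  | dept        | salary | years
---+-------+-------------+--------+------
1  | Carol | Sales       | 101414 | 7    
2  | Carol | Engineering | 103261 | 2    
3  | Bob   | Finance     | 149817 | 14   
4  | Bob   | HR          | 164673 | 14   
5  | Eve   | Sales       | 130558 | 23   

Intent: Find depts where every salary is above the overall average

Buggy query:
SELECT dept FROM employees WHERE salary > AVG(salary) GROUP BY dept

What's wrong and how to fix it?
Bug: WHERE evaluates per row before aggregation, so AVG() is unavailable

Fix: Compute the overall average in a scalar subquery and compare each group's MIN against it in HAVING

Corrected query:
SELECT dept FROM employees GROUP BY dept HAVING MIN(salary) > (SELECT AVG(salary) FROM employees)

Result:
dept   
-------
Finance
HR     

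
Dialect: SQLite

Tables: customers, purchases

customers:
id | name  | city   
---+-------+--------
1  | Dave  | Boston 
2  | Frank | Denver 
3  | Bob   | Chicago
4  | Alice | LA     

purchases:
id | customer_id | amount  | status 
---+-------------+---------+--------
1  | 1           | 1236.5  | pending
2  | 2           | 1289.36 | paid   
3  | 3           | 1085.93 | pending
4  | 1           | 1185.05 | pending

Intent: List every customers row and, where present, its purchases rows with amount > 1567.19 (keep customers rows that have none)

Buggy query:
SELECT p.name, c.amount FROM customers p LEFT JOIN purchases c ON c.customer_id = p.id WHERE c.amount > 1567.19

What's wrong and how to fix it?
Bug: A WHERE condition on the right-hand table after LEFT JOIN drops unmatched parents

Fix: Move the right-table condition into the ON clause so unmatched parents are kept

Corrected query:
SELECT p.name, c.amount FROM customers p LEFT JOIN purchases c ON c.customer_id = p.id AND c.amount > 1567.19

Result:
name  | amount
------+-------
Dave  | NULL  
Frank | NULL  
Bob   | NULL  
Alice | NULL  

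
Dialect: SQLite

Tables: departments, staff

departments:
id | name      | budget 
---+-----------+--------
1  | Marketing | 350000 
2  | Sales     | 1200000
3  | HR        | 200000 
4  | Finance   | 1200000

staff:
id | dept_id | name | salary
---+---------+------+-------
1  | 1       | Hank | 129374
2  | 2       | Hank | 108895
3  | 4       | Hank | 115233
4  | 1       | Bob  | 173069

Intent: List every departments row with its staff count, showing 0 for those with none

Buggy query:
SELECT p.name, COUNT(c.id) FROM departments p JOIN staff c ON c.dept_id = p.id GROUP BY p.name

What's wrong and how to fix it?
Bug: An inner join excludes parents with zero children

Fix: Use LEFT JOIN so parents without children still appear (COUNT(c.id) gives 0)

Corrected query:
SELECT p.name, COUNT(c.id) FROM departments p LEFT JOIN staff c ON c.dept_id = p.id GROUP BY p.name

Result:
name      | COUNT(c.id)
----------+------------
Finance   | 1          
HR        | 0          
Marketing | 2          
Sales     | 1          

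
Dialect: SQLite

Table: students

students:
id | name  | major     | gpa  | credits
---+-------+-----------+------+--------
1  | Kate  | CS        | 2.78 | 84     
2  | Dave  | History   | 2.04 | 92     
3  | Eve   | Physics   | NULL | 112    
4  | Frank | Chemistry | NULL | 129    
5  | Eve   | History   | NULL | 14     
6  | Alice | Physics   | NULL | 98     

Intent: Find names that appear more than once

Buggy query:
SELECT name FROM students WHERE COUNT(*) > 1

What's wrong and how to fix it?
Bug: COUNT(*) is an aggregate and cannot be used in WHERE

Fix: Group first, then use HAVING for the count condition

Corrected query:
SELECT name FROM students GROUP BY name HAVING COUNT(*) > 1

Result:
name
----
Eve 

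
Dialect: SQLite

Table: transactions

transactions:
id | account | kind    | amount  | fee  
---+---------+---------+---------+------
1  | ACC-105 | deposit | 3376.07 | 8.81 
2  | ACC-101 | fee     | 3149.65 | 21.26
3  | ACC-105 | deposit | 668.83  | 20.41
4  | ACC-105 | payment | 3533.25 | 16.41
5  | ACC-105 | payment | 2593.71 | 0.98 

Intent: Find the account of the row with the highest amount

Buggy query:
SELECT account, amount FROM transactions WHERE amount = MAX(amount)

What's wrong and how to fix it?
Bug: MAX(amount) is an aggregate and cannot be used directly in WHERE

Fix: Use a subquery: WHERE amount = (SELECT MAX(amount) FROM transactions)

Corrected query:
SELECT account, amount FROM transactions WHERE amount = (SELECT MAX(amount) FROM transactions)

Result:
account | amount 
--------+--------
ACC-105 | 3533.25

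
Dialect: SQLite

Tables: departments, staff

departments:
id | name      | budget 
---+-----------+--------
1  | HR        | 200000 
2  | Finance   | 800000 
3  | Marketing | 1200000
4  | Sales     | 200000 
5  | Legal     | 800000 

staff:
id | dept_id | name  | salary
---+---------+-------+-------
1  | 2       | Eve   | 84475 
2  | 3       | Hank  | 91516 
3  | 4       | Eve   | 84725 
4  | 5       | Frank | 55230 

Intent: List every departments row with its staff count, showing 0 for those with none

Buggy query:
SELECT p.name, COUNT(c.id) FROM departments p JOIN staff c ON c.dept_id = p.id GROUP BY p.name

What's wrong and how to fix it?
Bug: INNER JOIN drops departments rows that have no matching staff rows

Fix: Use LEFT JOIN so parents without children still appear (COUNT(c.id) gives 0)

Corrected query:
SELECT p.name, COUNT(c.id) FROM departments p LEFT JOIN staff c ON c.dept_id = p.id GROUP BY p.name

Result:
name      | COUNT(c.id)
----------+------------
Finance   | 1          
HR        | 0          
Legal     | 1          
Marketing | 1          
Sales     | 1          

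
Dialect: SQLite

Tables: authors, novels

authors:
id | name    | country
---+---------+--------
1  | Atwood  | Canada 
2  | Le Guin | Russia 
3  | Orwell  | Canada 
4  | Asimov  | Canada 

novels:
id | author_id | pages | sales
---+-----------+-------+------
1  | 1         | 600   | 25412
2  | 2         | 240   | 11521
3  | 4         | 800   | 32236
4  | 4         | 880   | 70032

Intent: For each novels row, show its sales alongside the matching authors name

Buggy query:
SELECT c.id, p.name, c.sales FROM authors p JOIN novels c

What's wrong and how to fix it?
Bug: JOIN with no ON clause produces a cartesian product; every novels row pairs with every authors row

Fix: Add ON c.author_id = p.id to the JOIN

Corrected query:
SELECT c.id, p.name, c.sales FROM authors p JOIN novels c ON c.author_id = p.id

Result:
id | name    | sales
---+---------+------
1  | Atwood  | 25412
2  | Le Guin | 11521
3  | Asimov  | 32236
4  | Asimov  | 70032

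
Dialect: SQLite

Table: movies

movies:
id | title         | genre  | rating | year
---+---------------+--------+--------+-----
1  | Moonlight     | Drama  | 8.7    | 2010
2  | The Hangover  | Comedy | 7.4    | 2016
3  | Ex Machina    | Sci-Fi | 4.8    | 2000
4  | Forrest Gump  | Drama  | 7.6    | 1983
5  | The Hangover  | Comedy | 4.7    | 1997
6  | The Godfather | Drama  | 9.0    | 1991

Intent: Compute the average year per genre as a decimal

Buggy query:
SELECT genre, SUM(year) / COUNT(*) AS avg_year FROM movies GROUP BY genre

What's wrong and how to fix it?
Bug: SUM(year) and COUNT(*) are both integers; the division truncates the fractional part

Fix: Cast one side to REAL so the division keeps the fractional part

Corrected query:
SELECT genre, SUM(year) * 1.0 / COUNT(*) AS avg_year FROM movies GROUP BY genre

Result:
genre  | avg_year   
-------+------------
Comedy | 2006.5     
Drama  | 1994.666667
Sci-Fi | 2000       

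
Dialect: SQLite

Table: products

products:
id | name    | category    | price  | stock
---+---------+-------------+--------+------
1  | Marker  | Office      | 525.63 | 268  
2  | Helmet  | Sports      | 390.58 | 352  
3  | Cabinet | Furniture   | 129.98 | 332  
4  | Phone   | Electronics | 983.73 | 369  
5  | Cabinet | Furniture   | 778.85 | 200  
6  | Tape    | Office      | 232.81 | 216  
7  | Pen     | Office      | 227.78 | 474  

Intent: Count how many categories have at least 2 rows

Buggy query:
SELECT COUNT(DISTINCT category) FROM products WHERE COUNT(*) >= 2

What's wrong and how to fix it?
Bug: WHERE filters individual rows, not groups, so a group-level COUNT is invalid there

Fix: Use a subquery that GROUPs and filters with HAVING, then count its rows

Corrected query:
SELECT COUNT(*) FROM (SELECT category FROM products GROUP BY category HAVING COUNT(*) >= 2)

Result:
COUNT(*)
--------
2       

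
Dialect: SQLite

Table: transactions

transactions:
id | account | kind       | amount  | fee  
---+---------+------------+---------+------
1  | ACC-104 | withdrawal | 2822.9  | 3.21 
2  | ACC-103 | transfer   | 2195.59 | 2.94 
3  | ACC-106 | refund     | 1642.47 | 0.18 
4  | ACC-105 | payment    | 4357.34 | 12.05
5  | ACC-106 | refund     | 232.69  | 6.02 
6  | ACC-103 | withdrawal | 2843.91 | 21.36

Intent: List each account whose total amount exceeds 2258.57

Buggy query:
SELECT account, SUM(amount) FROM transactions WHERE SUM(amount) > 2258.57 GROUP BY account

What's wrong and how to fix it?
Bug: SUM(amount) is an aggregate, but WHERE filters rows before aggregation

Fix: Use HAVING (which filters groups after aggregation) instead of WHERE

Corrected query:
SELECT account, SUM(amount) FROM transactions GROUP BY account HAVING SUM(amount) > 2258.57

Result:
account | SUM(amount)
--------+------------
ACC-103 | 5039.5     
ACC-104 | 2822.9     
ACC-105 | 4357.34    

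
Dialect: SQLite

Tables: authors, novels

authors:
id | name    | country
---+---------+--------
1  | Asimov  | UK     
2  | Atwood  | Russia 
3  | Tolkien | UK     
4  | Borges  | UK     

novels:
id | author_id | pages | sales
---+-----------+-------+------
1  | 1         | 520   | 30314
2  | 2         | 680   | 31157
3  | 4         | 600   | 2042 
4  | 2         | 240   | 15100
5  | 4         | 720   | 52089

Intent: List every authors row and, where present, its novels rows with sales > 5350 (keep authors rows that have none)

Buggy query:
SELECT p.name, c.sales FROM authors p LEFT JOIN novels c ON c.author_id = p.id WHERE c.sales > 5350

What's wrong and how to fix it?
Bug: A WHERE condition on the right-hand table after LEFT JOIN drops unmatched parents

Fix: Move the right-table condition into the ON clause so unmatched parents are kept

Corrected query:
SELECT p.name, c.sales FROM authors p LEFT JOIN novels c ON c.author_id = p.id AND c.sales > 5350

Result:
name    | sales
--------+------
Asimov  | 30314
Atwood  | 15100
Atwood  | 31157
Tolkien | NULL 
Borges  | 52089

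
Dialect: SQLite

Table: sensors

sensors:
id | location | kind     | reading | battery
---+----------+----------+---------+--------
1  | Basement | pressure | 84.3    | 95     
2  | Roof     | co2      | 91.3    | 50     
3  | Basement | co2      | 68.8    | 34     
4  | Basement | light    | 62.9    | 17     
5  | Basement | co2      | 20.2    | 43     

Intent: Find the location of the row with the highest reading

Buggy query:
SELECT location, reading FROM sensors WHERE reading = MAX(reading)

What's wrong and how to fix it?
Bug: WHERE is evaluated per row; an aggregate over the whole table isn't defined there

Fix: Wrap MAX in a scalar subquery so WHERE compares against a single value

Corrected query:
SELECT location, reading FROM sensors WHERE reading = (SELECT MAX(reading) FROM sensors)

Result:
location | reading
---------+--------
Roof     | 91.3   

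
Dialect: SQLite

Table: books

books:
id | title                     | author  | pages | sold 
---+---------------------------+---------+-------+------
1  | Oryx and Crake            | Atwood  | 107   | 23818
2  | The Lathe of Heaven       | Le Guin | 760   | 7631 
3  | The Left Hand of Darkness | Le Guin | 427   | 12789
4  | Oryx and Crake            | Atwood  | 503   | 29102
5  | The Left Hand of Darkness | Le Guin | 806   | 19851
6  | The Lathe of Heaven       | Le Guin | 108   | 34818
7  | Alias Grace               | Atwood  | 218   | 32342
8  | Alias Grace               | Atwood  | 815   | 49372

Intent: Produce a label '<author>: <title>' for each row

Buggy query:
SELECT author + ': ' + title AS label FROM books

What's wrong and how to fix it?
Bug: '+' is numeric addition; on text columns SQLite converts them to 0 instead of concatenating

Fix: Use the || operator for string concatenation

Corrected query:
SELECT author || ': ' || title AS label FROM books

Result:
label                             
----------------------------------
Atwood: Oryx and Crake            
Le Guin: The Lathe of Heaven      
Le Guin: The Left Hand of Darkness
Atwood: Oryx and Crake            
Le Guin: The Left Hand of Darkness
Le Guin: The Lathe of Heaven      
Atwood: Alias Grace               
Atwood: Alias Grace               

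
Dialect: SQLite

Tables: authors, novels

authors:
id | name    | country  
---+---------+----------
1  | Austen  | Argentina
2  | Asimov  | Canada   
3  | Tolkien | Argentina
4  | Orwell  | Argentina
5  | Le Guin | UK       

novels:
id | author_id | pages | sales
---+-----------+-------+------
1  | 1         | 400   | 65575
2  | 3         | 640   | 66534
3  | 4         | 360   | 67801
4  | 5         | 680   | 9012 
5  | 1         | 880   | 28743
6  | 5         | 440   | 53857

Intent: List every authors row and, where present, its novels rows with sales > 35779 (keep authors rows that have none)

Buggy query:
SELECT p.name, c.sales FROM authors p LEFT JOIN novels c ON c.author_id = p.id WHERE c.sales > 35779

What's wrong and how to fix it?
Bug: A WHERE condition on the right-hand table after LEFT JOIN drops unmatched parents

Fix: Put 'c.sales > 35779' in the JOIN's ON clause instead of WHERE

Corrected query:
SELECT p.name, c.sales FROM authors p LEFT JOIN novels c ON c.author_id = p.id AND c.sales > 35779

Result:
name    | sales
--------+------
Austen  | 65575
Asimov  | NULL 
Tolkien | 66534
Orwell  | 67801
Le Guin | 53857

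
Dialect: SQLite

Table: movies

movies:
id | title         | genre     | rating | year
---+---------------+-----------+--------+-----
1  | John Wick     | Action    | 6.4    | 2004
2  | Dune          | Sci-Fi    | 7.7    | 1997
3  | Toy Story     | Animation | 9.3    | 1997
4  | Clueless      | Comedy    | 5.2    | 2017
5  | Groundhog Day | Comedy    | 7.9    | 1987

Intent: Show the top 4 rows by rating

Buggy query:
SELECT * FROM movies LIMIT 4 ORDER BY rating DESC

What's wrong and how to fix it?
Bug: ORDER BY cannot follow LIMIT; LIMIT is the final clause

Fix: Swap the clauses: ORDER BY first, then LIMIT

Corrected query:
SELECT * FROM movies ORDER BY rating DESC LIMIT 4

Result:
id | title         | genre     | rating | year
---+---------------+-----------+--------+-----
3  | Toy Story     | Animation | 9.3    | 1997
5  | Groundhog Day | Comedy    | 7.9    | 1987
2  | Dune          | Sci-Fi    | 7.7    | 1997
1  | John Wick     | Action    | 6.4    | 2004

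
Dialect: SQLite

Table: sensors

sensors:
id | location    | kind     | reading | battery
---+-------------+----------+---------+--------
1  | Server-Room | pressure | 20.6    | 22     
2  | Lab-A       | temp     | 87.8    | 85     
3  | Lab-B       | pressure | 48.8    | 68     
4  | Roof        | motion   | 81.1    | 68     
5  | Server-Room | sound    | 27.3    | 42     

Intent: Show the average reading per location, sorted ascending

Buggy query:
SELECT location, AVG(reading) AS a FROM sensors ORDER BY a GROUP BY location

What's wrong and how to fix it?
Bug: ORDER BY appears before GROUP BY; SQL clause order requires GROUP BY first

Fix: Reorder: SELECT … FROM … GROUP BY … ORDER BY …

Corrected query:
SELECT location, AVG(reading) AS a FROM sensors GROUP BY location ORDER BY a

Result:
location    | a    
------------+------
Server-Room | 23.95
Lab-B       | 48.8 
Roof        | 81.1 
Lab-A       | 87.8 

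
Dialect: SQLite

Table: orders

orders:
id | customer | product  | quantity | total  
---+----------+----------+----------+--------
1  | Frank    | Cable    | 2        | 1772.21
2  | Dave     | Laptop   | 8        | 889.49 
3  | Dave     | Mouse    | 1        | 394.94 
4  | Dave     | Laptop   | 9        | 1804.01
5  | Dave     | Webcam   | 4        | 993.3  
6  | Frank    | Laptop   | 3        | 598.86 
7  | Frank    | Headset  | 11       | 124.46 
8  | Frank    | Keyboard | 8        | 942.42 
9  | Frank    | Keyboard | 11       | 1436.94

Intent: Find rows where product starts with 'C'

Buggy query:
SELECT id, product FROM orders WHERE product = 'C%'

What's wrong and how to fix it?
Bug: Wildcards only work with LIKE; '=' treats '%' as a literal character

Fix: Use LIKE for wildcard pattern matching

Corrected query:
SELECT id, product FROM orders WHERE product LIKE 'C%'

Result:
id | product
---+--------
1  | Cable  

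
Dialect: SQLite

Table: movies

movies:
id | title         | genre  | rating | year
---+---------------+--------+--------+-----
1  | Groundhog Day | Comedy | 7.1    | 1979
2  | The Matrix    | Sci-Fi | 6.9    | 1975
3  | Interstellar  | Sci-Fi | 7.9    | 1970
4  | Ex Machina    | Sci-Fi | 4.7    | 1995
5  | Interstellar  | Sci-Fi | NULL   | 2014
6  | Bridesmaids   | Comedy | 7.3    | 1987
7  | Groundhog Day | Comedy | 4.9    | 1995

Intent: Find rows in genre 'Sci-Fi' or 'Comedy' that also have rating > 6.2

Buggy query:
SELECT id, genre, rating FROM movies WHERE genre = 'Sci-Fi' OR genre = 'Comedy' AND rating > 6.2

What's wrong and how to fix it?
Bug: Without parentheses, AND is evaluated before OR, so the rating filter only applies to the 'Comedy' branch

Fix: Group the OR with parentheses (or use IN), then AND the threshold

Corrected query:
SELECT id, genre, rating FROM movies WHERE (genre = 'Sci-Fi' OR genre = 'Comedy') AND rating > 6.2

Result:
id | genre  | rating
---+--------+-------
1  | Comedy | 7.1   
2  | Sci-Fi | 6.9   
3  | Sci-Fi | 7.9   
6  | Comedy | 7.3   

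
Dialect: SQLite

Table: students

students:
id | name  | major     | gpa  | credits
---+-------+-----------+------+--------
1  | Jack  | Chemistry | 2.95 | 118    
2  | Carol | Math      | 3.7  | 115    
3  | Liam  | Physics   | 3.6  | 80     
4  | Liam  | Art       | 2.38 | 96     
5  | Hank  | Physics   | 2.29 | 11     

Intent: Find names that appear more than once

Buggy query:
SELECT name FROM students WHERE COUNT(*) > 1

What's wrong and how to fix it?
Bug: WHERE can't reference COUNT(*); aggregates are computed after WHERE

Fix: Group first, then use HAVING for the count condition

Corrected query:
SELECT name FROM students GROUP BY name HAVING COUNT(*) > 1

Result:
name
----
Liam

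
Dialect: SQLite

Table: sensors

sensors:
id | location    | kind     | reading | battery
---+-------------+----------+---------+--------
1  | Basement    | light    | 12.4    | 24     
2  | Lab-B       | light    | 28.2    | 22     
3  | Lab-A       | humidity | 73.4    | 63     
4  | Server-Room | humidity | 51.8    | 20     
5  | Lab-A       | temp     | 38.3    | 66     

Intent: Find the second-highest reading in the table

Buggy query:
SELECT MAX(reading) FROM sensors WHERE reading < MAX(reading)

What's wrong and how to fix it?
Bug: The inner MAX is an aggregate inside WHERE, which is not allowed

Fix: Compute the overall MAX in a subquery, then take MAX of rows below it

Corrected query:
SELECT MAX(reading) FROM sensors WHERE reading < (SELECT MAX(reading) FROM sensors)

Result:
MAX(reading)
------------
51.8        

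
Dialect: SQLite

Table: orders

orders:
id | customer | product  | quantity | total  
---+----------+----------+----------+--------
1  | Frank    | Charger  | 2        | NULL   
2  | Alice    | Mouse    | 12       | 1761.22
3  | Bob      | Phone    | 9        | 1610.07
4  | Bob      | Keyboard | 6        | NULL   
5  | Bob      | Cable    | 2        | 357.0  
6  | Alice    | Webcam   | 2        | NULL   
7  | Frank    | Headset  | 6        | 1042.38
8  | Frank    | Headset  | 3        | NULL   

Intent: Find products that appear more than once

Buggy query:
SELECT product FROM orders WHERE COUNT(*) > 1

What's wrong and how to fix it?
Bug: WHERE can't reference COUNT(*); aggregates are computed after WHERE

Fix: GROUP BY product, then filter groups with HAVING COUNT(*) > 1

Corrected query:
SELECT product FROM orders GROUP BY product HAVING COUNT(*) > 1

Result:
product
-------
Headset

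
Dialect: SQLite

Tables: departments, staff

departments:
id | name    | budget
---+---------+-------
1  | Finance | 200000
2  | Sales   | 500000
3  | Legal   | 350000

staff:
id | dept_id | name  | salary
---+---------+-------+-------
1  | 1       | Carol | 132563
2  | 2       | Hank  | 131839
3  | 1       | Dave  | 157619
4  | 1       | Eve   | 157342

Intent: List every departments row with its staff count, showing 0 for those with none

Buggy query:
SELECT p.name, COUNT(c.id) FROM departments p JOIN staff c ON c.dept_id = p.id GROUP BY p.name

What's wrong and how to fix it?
Bug: An inner join excludes parents with zero children

Fix: Use LEFT JOIN so parents without children still appear (COUNT(c.id) gives 0)

Corrected query:
SELECT p.name, COUNT(c.id) FROM departments p LEFT JOIN staff c ON c.dept_id = p.id GROUP BY p.name

Result:
name    | COUNT(c.id)
--------+------------
Finance | 3          
Legal   | 0          
Sales   | 1          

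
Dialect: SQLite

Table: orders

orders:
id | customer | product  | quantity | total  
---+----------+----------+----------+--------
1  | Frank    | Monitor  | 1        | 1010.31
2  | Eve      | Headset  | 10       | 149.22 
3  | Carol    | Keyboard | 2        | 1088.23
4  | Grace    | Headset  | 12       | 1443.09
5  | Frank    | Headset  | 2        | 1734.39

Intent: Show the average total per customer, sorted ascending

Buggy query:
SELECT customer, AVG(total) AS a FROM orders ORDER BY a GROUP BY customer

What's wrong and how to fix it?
Bug: ORDER BY appears before GROUP BY; SQL clause order requires GROUP BY first

Fix: Move ORDER BY to the end, after GROUP BY

Corrected query:
SELECT customer, AVG(total) AS a FROM orders GROUP BY customer ORDER BY a

Result:
customer | a      
---------+--------
Eve      | 149.22 
Carol    | 1088.23
Frank    | 1372.35
Grace    | 1443.09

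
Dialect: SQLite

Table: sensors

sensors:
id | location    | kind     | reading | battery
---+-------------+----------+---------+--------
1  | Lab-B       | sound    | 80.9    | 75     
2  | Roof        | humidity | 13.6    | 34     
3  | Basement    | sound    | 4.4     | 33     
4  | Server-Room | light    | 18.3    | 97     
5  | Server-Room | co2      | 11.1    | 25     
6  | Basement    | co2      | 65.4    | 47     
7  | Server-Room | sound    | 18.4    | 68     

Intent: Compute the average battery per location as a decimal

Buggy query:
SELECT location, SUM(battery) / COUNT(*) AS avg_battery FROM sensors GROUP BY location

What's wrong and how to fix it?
Bug: SUM(battery) and COUNT(*) are both integers; the division truncates the fractional part

Fix: Cast one side to REAL so the division keeps the fractional part

Corrected query:
SELECT location, SUM(battery) * 1.0 / COUNT(*) AS avg_battery FROM sensors GROUP BY location

Result:
location    | avg_battery
------------+------------
Basement    | 40         
Lab-B       | 75         
Roof        | 34         
Server-Room | 63.333333  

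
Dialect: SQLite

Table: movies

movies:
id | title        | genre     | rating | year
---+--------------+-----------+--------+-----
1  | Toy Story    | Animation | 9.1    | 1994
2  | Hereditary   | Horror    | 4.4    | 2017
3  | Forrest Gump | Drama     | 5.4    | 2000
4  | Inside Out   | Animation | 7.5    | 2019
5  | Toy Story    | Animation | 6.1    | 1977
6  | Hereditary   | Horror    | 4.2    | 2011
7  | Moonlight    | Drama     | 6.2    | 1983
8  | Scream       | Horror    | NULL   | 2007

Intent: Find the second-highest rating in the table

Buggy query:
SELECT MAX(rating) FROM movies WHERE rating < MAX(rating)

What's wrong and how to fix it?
Bug: The inner MAX is an aggregate inside WHERE, which is not allowed

Fix: Compute the overall MAX in a subquery, then take MAX of rows below it

Corrected query:
SELECT MAX(rating) FROM movies WHERE rating < (SELECT MAX(rating) FROM movies)

Result:
MAX(rating)
-----------
7.5        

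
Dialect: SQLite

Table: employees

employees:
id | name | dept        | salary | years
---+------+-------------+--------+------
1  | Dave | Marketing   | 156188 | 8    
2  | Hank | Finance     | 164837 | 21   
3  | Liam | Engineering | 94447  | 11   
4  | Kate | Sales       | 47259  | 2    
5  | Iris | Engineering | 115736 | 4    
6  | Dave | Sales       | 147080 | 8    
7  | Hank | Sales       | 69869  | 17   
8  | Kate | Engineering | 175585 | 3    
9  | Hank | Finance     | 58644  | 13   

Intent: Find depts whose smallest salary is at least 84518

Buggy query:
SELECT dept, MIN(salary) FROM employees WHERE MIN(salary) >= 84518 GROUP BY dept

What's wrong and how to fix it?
Bug: MIN() in WHERE is a misuse of aggregate

Fix: Use HAVING for the per-group MIN condition

Corrected query:
SELECT dept, MIN(salary) FROM employees GROUP BY dept HAVING MIN(salary) >= 84518

Result:
dept        | MIN(salary)
------------+------------
Engineering | 94447      
Marketing   | 156188     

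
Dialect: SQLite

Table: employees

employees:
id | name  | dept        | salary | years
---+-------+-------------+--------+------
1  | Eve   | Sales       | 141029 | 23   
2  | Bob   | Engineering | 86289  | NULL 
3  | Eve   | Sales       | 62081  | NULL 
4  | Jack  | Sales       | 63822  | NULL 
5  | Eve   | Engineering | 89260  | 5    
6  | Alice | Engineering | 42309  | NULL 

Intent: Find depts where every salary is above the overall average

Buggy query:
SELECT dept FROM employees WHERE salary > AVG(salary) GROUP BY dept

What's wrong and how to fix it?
Bug: WHERE evaluates per row before aggregation, so AVG() is unavailable

Fix: Use a subquery for AVG and a HAVING MIN(...) filter so the condition holds for every row in the group

Corrected query:
SELECT dept FROM employees GROUP BY dept HAVING MIN(salary) > (SELECT AVG(salary) FROM employees)

Result:
(no rows)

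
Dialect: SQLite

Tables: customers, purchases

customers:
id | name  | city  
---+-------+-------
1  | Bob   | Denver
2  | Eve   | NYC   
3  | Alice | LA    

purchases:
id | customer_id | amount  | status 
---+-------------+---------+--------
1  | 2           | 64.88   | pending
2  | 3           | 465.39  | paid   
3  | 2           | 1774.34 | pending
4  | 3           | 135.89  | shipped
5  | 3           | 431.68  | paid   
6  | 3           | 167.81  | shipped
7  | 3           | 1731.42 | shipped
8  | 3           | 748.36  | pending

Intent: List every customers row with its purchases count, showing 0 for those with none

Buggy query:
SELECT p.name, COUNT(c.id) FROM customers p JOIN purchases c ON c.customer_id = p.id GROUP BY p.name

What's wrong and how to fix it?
Bug: INNER JOIN drops customers rows that have no matching purchases rows

Fix: Use LEFT JOIN so parents without children still appear (COUNT(c.id) gives 0)

Corrected query:
SELECT p.name, COUNT(c.id) FROM customers p LEFT JOIN purchases c ON c.customer_id = p.id GROUP BY p.name

Result:
name  | COUNT(c.id)
------+------------
Alice | 6          
Bob   | 0          
Eve   | 2          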